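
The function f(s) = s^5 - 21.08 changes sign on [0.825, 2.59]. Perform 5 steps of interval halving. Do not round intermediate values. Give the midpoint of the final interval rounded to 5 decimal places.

f(0.825000) = -20.697818, f(2.590000) = 95.466389 (opposite signs)
step 1: m = 1.707500, f(m) = -6.565450 < 0 → root in [1.707500, 2.590000]
step 2: m = 2.148750, f(m) = 24.726747 > 0 → root in [1.707500, 2.148750]
step 3: m = 1.928125, f(m) = 5.568694 > 0 → root in [1.707500, 1.928125]
step 4: m = 1.817813, f(m) = -1.230689 < 0 → root in [1.817813, 1.928125]
step 5: m = 1.872969, f(m) = 1.969030 > 0 → root in [1.817813, 1.872969]
Midpoint of [1.817813, 1.872969] = 1.845391

1.84539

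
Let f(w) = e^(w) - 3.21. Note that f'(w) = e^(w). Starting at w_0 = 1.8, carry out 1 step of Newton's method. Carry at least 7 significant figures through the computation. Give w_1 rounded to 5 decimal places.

1.33061

w_0 = 1.800000: f = 2.839647, f' = 6.049647 → w_1 = 1.800000 - (2.839647)/(6.049647) = 1.330609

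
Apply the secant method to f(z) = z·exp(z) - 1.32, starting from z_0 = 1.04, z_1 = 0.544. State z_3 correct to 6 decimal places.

0.677037

f(z_0) = 1.622386, f(z_1) = -0.382751
z_2 = 0.544000 - (-0.382751)·(0.544000 - 1.040000)/(-0.382751 - (1.622386)) = 0.638679; f(z_2) = -0.110356
z_3 = 0.638679 - (-0.110356)·(0.638679 - 0.544000)/(-0.110356 - (-0.382751)) = 0.677037; f(z_3) = 0.012434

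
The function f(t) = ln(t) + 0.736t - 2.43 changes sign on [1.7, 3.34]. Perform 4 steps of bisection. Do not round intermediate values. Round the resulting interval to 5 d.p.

f(1.700000) = -0.648172, f(3.340000) = 1.234211 (opposite signs)
step 1: m = 2.520000, f(m) = 0.348979 > 0 → root in [1.700000, 2.520000]
step 2: m = 2.110000, f(m) = -0.130352 < 0 → root in [2.110000, 2.520000]
step 3: m = 2.315000, f(m) = 0.113250 > 0 → root in [2.110000, 2.315000]
step 4: m = 2.212500, f(m) = -0.007477 < 0 → root in [2.212500, 2.315000]

[2.21250, 2.31500]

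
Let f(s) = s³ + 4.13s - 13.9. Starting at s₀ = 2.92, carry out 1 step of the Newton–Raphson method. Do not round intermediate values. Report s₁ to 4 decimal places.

f'(s) = 3s² + 4.13
s_0 = 2.920000: f = 23.056688, f' = 29.709200 → s_1 = 2.920000 - (23.056688)/(29.709200) = 2.143921

2.1439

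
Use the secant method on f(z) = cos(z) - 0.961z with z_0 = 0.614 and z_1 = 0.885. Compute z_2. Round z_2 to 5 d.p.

f(z_0) = 0.227296, f(z_1) = -0.217195
z_2 = 0.885000 - (-0.217195)·(0.885000 - 0.614000)/(-0.217195 - (0.227296)) = 0.752579; f(z_2) = 0.006700

0.75258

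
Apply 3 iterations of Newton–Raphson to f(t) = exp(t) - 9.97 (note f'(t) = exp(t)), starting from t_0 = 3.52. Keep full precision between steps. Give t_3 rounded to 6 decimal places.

2.305701

t_0 = 3.520000: f = 23.814428, f' = 33.784428 → t_1 = 3.520000 - (23.814428)/(33.784428) = 2.815106
t_1 = 2.815106: f = 6.724952, f' = 16.694952 → t_2 = 2.815106 - (6.724952)/(16.694952) = 2.412293
t_2 = 2.412293: f = 1.189519, f' = 11.159519 → t_3 = 2.412293 - (1.189519)/(11.159519) = 2.305701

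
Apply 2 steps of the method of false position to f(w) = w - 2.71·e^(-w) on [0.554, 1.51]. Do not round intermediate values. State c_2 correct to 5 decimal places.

f(0.554000) = -1.003292, f(1.510000) = 0.911334
step 1: c = 1.054958, f(c) = 0.111317 > 0 → new bracket [0.554000, 1.054958]
step 2: c = 1.004927, f(c) = 0.012874 > 0 → new bracket [0.554000, 1.004927]

1.00493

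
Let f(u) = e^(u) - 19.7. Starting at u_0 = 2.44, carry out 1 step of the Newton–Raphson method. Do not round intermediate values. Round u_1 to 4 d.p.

f'(u) = e^(u)
u_0 = 2.440000: f = -8.226959, f' = 11.473041 → u_1 = 2.440000 - (-8.226959)/(11.473041) = 3.157069

3.1571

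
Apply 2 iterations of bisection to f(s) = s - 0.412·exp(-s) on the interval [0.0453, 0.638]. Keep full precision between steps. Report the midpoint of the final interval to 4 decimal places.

0.2676

f(0.045300) = -0.348453, f(0.638000) = 0.420321 (opposite signs)
step 1: m = 0.341650, f(m) = 0.048884 > 0 → root in [0.045300, 0.341650]
step 2: m = 0.193475, f(m) = -0.146050 < 0 → root in [0.193475, 0.341650]
Midpoint of [0.193475, 0.341650] = 0.267563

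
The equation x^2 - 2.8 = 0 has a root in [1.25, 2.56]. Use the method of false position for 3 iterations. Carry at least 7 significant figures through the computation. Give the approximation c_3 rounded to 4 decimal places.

1.6689

False-position update: c = (a·f(b) − b·f(a))/(f(b) − f(a)); replace the endpoint whose sign matches f(c).
f(1.250000) = -1.237500, f(2.560000) = 3.753600
step 1: c = 1.574803, f(c) = -0.319995 < 0 → new bracket [1.574803, 2.560000]
step 2: c = 1.652194, f(c) = -0.070256 < 0 → new bracket [1.652194, 2.560000]
step 3: c = 1.668873, f(c) = -0.014863 < 0 → new bracket [1.668873, 2.560000]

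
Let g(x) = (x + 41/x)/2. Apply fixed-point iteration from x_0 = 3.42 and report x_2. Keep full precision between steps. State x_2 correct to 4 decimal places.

x_1 = g(3.420000) = 7.704152
x_2 = g(7.704152) = 6.512979

6.5130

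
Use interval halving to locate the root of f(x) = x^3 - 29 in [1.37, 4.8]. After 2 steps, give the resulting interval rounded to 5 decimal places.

f(1.370000) = -26.428647, f(4.800000) = 81.592000 (opposite signs)
step 1: m = 3.085000, f(m) = 0.360639 > 0 → root in [1.370000, 3.085000]
step 2: m = 2.227500, f(m) = -17.947688 < 0 → root in [2.227500, 3.085000]

[2.22750, 3.08500]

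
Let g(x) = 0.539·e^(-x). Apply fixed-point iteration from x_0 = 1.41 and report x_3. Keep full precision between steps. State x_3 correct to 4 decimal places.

x_1 = g(1.410000) = 0.131593
x_2 = g(0.131593) = 0.472540
x_3 = g(0.472540) = 0.336022

0.3360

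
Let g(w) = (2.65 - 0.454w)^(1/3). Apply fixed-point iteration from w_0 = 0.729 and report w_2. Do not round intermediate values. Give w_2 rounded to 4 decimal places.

1.2701

w_1 = g(0.729000) = 1.323637
w_2 = g(1.323637) = 1.270142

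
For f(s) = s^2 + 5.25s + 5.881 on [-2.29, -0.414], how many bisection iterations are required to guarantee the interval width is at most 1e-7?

Initial width b − a = -0.414 − -2.29 = 1.876000.
After n steps the width is (b−a)/2^n; need (b−a)/2^n ≤ 1e-7.
So n ≥ log₂(1.876000/1e-7) = log₂(18760000.0000) ≈ 24.1612.
Hence n = 25.

25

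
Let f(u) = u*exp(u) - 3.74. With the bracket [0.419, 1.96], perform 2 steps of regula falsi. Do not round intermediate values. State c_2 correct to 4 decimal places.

0.9765

f(0.419000) = -3.102935, f(1.960000) = 10.174681
step 1: c = 0.779127, f(c) = -2.041841 < 0 → new bracket [0.779127, 1.960000]
step 2: c = 0.976495, f(c) = -1.147275 < 0 → new bracket [0.976495, 1.960000]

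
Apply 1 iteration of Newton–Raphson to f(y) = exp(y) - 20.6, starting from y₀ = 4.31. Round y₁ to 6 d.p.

3.586731

f'(y) = exp(y)
y_0 = 4.310000: f = 53.840489, f' = 74.440489 → y_1 = 4.310000 - (53.840489)/(74.440489) = 3.586731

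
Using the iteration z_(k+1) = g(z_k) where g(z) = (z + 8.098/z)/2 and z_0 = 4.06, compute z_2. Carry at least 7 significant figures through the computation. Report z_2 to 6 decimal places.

z_1 = g(4.060000) = 3.027291
z_2 = g(3.027291) = 2.851145

2.851145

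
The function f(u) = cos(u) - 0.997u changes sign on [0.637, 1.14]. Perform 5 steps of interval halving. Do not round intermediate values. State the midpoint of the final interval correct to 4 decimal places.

f(0.637000) = 0.168795, f(1.140000) = -0.718985 (opposite signs)
step 1: m = 0.888500, f(m) = -0.255258 < 0 → root in [0.637000, 0.888500]
step 2: m = 0.762750, f(m) = -0.037523 < 0 → root in [0.637000, 0.762750]
step 3: m = 0.699875, f(m) = 0.067147 > 0 → root in [0.699875, 0.762750]
step 4: m = 0.731313, f(m) = 0.015180 > 0 → root in [0.731313, 0.762750]
step 5: m = 0.747031, f(m) = -0.011081 < 0 → root in [0.731313, 0.747031]
Midpoint of [0.731313, 0.747031] = 0.739172

0.7392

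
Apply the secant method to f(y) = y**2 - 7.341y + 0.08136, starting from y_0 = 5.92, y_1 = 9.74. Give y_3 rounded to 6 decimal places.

f(y_0) = -8.330960, f(y_1) = 23.447620
y_2 = 9.740000 - (23.447620)·(9.740000 - 5.920000)/(23.447620 - (-8.330960)) = 6.921438; f(y_2) = -2.822614
y_3 = 6.921438 - (-2.822614)·(6.921438 - 9.740000)/(-2.822614 - (23.447620)) = 7.224279; f(y_3) = -0.761864

7.224279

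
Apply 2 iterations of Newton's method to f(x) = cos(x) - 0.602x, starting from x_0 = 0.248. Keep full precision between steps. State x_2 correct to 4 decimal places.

0.9662

f'(x) = -sin(x) - 0.602
x_0 = 0.248000: f = 0.820109, f' = -0.847466 → x_1 = 0.248000 - (0.820109)/(-0.847466) = 1.215720
x_1 = 1.215720: f = -0.384201, f' = -1.539620 → x_2 = 1.215720 - (-0.384201)/(-1.539620) = 0.966177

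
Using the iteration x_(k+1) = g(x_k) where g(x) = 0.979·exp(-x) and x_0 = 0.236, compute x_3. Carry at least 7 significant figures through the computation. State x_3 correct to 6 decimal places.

x_1 = g(0.236000) = 0.773195
x_2 = g(0.773195) = 0.451844
x_3 = g(0.451844) = 0.623088

0.623088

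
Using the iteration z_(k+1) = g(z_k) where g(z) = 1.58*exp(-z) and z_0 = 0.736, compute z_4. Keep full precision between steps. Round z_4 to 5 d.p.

z_1 = g(0.736000) = 0.756861
z_2 = g(0.756861) = 0.741236
z_3 = g(0.741236) = 0.752909
z_4 = g(0.752909) = 0.744171

0.74417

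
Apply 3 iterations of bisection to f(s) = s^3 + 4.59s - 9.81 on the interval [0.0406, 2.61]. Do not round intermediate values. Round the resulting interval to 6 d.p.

[1.325300, 1.646475]

f(0.040600) = -9.623579, f(2.610000) = 19.949481 (opposite signs)
step 1: m = 1.325300, f(m) = -1.399089 < 0 → root in [1.325300, 2.610000]
step 2: m = 1.967650, f(m) = 6.839559 > 0 → root in [1.325300, 1.967650]
step 3: m = 1.646475, f(m) = 2.210716 > 0 → root in [1.325300, 1.646475]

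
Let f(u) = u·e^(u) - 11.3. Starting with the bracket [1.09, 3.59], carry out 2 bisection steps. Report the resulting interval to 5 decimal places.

[1.71500, 2.34000]

f(1.090000) = -8.058041, f(3.590000) = 118.780333 (opposite signs)
step 1: m = 2.340000, f(m) = 12.992094 > 0 → root in [1.090000, 2.340000]
step 2: m = 1.715000, f(m) = -1.770301 < 0 → root in [1.715000, 2.340000]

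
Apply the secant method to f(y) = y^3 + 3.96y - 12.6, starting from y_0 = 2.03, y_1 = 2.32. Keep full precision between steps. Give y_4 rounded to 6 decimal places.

1.773574

f(y_0) = 3.804227, f(y_1) = 9.074368
y_2 = 2.320000 - (9.074368)·(2.320000 - 2.030000)/(9.074368 - (3.804227)) = 1.820665; f(y_2) = 0.645010
y_3 = 1.820665 - (0.645010)·(1.820665 - 2.320000)/(0.645010 - (9.074368)) = 1.782456; f(y_3) = 0.121655
y_4 = 1.782456 - (0.121655)·(1.782456 - 1.820665)/(0.121655 - (0.645010)) = 1.773574; f(y_4) = 0.002249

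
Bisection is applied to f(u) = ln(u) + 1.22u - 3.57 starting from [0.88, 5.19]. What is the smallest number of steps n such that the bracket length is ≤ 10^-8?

29

Initial width b − a = 5.19 − 0.88 = 4.310000.
After n steps the width is (b−a)/2^n; need (b−a)/2^n ≤ 10^-8.
So n ≥ log₂(4.310000/10^-8) = log₂(431000000.0000) ≈ 28.6831.
Hence n = 29.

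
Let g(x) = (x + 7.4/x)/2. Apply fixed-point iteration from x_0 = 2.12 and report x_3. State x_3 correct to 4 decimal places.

2.7203

x_1 = g(2.120000) = 2.805283
x_2 = g(2.805283) = 2.721582
x_3 = g(2.721582) = 2.720294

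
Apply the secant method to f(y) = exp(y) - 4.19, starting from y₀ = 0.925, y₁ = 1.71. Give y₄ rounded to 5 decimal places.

f(y_0) = -1.668132, f(y_1) = 1.338961
y_2 = 1.710000 - (1.338961)·(1.710000 - 0.925000)/(1.338961 - (-1.668132)) = 1.360465; f(y_2) = -0.291995
y_3 = 1.360465 - (-0.291995)·(1.360465 - 1.710000)/(-0.291995 - (1.338961)) = 1.423043; f(y_3) = -0.040270
y_4 = 1.423043 - (-0.040270)·(1.423043 - 1.360465)/(-0.040270 - (-0.291995)) = 1.433054; f(y_4) = 0.001482

1.43305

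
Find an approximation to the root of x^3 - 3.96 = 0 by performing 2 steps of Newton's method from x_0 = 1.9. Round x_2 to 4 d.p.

Newton update: x ← x − f(x)/f'(x).
f'(x) = 3x^2
x_0 = 1.900000: f = 2.899000, f' = 10.830000 → x_1 = 1.900000 - (2.899000)/(10.830000) = 1.632318
x_1 = 1.632318: f = 0.389246, f' = 7.993383 → x_2 = 1.632318 - (0.389246)/(7.993383) = 1.583622

1.5836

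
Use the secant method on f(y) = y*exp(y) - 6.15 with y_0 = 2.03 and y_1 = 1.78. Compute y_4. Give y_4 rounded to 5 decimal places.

1.44864

f(y_0) = 9.306595, f(y_1) = 4.405144
y_2 = 1.780000 - (4.405144)·(1.780000 - 2.030000)/(4.405144 - (9.306595)) = 1.555314; f(y_2) = 1.216862
y_3 = 1.555314 - (1.216862)·(1.555314 - 1.780000)/(1.216862 - (4.405144)) = 1.469559; f(y_3) = 0.238641
y_4 = 1.469559 - (0.238641)·(1.469559 - 1.555314)/(0.238641 - (1.216862)) = 1.448639; f(y_4) = 0.017313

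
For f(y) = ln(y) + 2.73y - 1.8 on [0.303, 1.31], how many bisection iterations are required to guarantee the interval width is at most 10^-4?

Initial width b − a = 1.31 − 0.303 = 1.007000.
After n steps the width is (b−a)/2^n; need (b−a)/2^n ≤ 10^-4.
So n ≥ log₂(1.007000/10^-4) = log₂(10070.0000) ≈ 13.2978.
Hence n = 14.

14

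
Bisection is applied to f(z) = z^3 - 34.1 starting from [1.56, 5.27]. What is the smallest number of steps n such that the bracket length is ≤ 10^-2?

9

Initial width b − a = 5.27 − 1.56 = 3.710000.
After n steps the width is (b−a)/2^n; need (b−a)/2^n ≤ 10^-2.
So n ≥ log₂(3.710000/10^-2) = log₂(371.0000) ≈ 8.5353.
Hence n = 9.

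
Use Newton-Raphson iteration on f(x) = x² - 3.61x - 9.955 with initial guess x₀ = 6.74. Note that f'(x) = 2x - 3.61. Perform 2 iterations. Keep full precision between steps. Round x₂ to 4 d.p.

Newton update: x ← x − f(x)/f'(x).
x_0 = 6.740000: f = 11.141200, f' = 9.870000 → x_1 = 6.740000 - (11.141200)/(9.870000) = 5.611206
x_1 = 5.611206: f = 1.274177, f' = 7.612411 → x_2 = 5.611206 - (1.274177)/(7.612411) = 5.443824

5.4438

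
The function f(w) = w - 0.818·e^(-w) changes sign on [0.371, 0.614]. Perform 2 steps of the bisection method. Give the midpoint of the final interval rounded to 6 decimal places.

f(0.371000) = -0.193456, f(0.614000) = 0.171313 (opposite signs)
step 1: m = 0.492500, f(m) = -0.007377 < 0 → root in [0.492500, 0.614000]
step 2: m = 0.553250, f(m) = 0.082836 > 0 → root in [0.492500, 0.553250]
Midpoint of [0.492500, 0.553250] = 0.522875

0.522875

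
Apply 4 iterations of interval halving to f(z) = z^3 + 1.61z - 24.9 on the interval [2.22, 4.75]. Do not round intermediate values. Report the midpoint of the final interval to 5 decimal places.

2.77344

f(2.220000) = -10.384752, f(4.750000) = 89.919375 (opposite signs)
step 1: m = 3.485000, f(m) = 23.036959 > 0 → root in [2.220000, 3.485000]
step 2: m = 2.852500, f(m) = 2.902622 > 0 → root in [2.220000, 2.852500]
step 3: m = 2.536250, f(m) = -4.502047 < 0 → root in [2.536250, 2.852500]
step 4: m = 2.694375, f(m) = -1.001819 < 0 → root in [2.694375, 2.852500]
Midpoint of [2.694375, 2.852500] = 2.773438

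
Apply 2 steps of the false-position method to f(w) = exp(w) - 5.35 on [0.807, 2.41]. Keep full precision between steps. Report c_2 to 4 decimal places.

f(0.807000) = -3.108826, f(2.410000) = 5.783961
step 1: c = 1.367392, f(c) = -1.424899 < 0 → new bracket [1.367392, 2.410000]
step 2: c = 1.573473, f(c) = -0.526628 < 0 → new bracket [1.573473, 2.410000]

1.5735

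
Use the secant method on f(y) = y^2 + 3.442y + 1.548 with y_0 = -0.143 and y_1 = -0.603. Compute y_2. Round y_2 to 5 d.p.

-0.54220

f(y_0) = 1.076243, f(y_1) = -0.163917
y_2 = -0.603000 - (-0.163917)·(-0.603000 - -0.143000)/(-0.163917 - (1.076243)) = -0.542200; f(y_2) = -0.024271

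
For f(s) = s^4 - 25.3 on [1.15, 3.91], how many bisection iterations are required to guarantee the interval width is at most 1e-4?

15

Initial width b − a = 3.91 − 1.15 = 2.760000.
After n steps the width is (b−a)/2^n; need (b−a)/2^n ≤ 1e-4.
So n ≥ log₂(2.760000/1e-4) = log₂(27600.0000) ≈ 14.7524.
Hence n = 15.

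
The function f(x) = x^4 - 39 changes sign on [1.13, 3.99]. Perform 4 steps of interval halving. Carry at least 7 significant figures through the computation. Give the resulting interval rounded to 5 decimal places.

[2.38125, 2.56000]

f(1.130000) = -37.369526, f(3.990000) = 214.449584 (opposite signs)
step 1: m = 2.560000, f(m) = 3.949673 > 0 → root in [1.130000, 2.560000]
step 2: m = 1.845000, f(m) = -27.412614 < 0 → root in [1.845000, 2.560000]
step 3: m = 2.202500, f(m) = -15.467738 < 0 → root in [2.202500, 2.560000]
step 4: m = 2.381250, f(m) = -6.847113 < 0 → root in [2.381250, 2.560000]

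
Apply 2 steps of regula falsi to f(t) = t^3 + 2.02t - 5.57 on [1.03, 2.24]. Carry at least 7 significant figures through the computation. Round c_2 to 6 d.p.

f(1.030000) = -2.396673, f(2.240000) = 10.194224
step 1: c = 1.260323, f(c) = -1.022232 < 0 → new bracket [1.260323, 2.240000]
step 2: c = 1.349608, f(c) = -0.385562 < 0 → new bracket [1.349608, 2.240000]

1.349608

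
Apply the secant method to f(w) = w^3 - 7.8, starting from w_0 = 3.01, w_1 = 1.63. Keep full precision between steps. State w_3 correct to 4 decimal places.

Secant update: w_(k+1) = w_k − f(w_k)·(w_k − w_(k-1))/(f(w_k) − f(w_(k-1))).
f(w_0) = 19.470901, f(w_1) = -3.469253
w_2 = 1.630000 - (-3.469253)·(1.630000 - 3.010000)/(-3.469253 - (19.470901)) = 1.838698; f(w_2) = -1.583709
w_3 = 1.838698 - (-1.583709)·(1.838698 - 1.630000)/(-1.583709 - (-3.469253)) = 2.013988; f(w_3) = 0.369036

2.0140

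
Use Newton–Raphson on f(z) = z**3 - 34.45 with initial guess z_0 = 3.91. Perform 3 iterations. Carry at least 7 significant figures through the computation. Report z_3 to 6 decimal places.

f'(z) = 3z**2
z_0 = 3.910000: f = 25.326471, f' = 45.864300 → z_1 = 3.910000 - (25.326471)/(45.864300) = 3.357796
z_1 = 3.357796: f = 3.408443, f' = 33.824373 → z_2 = 3.357796 - (3.408443)/(33.824373) = 3.257027
z_2 = 3.257027: f = 0.101266, f' = 31.824669 → z_3 = 3.257027 - (0.101266)/(31.824669) = 3.253845

3.253845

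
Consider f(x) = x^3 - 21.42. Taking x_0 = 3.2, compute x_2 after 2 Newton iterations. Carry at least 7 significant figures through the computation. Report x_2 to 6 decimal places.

2.778197

Newton update: x ← x − f(x)/f'(x).
f'(x) = 3x^2
x_0 = 3.200000: f = 11.348000, f' = 30.720000 → x_1 = 3.200000 - (11.348000)/(30.720000) = 2.830599
x_1 = 2.830599: f = 1.259581, f' = 24.036871 → x_2 = 2.830599 - (1.259581)/(24.036871) = 2.778197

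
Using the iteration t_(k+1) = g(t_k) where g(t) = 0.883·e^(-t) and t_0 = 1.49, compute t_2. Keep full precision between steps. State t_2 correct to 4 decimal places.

t_1 = g(1.490000) = 0.199004
t_2 = g(0.199004) = 0.723660

0.7237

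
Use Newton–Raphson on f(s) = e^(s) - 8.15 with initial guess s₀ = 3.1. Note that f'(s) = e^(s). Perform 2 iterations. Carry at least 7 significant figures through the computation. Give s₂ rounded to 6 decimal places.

s_0 = 3.100000: f = 14.047951, f' = 22.197951 → s_1 = 3.100000 - (14.047951)/(22.197951) = 2.467151
s_1 = 2.467151: f = 3.638813, f' = 11.788813 → s_2 = 2.467151 - (3.638813)/(11.788813) = 2.158484

2.158484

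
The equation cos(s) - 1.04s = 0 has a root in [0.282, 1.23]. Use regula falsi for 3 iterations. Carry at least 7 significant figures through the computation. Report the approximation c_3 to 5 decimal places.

0.72141

False-position update: c = (a·f(b) − b·f(a))/(f(b) − f(a)); replace the endpoint whose sign matches f(c).
f(0.282000) = 0.667221, f(1.230000) = -0.944962
step 1: c = 0.674341, f(c) = 0.079804 > 0 → new bracket [0.674341, 1.230000]
step 2: c = 0.717613, f(c) = 0.007060 > 0 → new bracket [0.717613, 1.230000]
step 3: c = 0.721413, f(c) = 0.000604 > 0 → new bracket [0.721413, 1.230000]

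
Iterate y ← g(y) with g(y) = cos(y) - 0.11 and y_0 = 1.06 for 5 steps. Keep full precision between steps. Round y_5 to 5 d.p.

y_1 = g(1.060000) = 0.378872
y_2 = g(0.378872) = 0.819082
y_3 = g(0.819082) = 0.572892
y_4 = g(0.572892) = 0.730337
y_5 = g(0.730337) = 0.634950

0.63495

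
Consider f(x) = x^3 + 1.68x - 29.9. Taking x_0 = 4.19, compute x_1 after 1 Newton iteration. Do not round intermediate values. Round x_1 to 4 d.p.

3.2571

f'(x) = 3x^2 + 1.68
x_0 = 4.190000: f = 50.699259, f' = 54.348300 → x_1 = 4.190000 - (50.699259)/(54.348300) = 3.257142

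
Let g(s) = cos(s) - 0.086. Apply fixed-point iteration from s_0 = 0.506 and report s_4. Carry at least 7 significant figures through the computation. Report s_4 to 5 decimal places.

s_1 = g(0.506000) = 0.788690
s_2 = g(0.788690) = 0.618775
s_3 = g(0.618775) = 0.728590
s_4 = g(0.728590) = 0.660114

0.66011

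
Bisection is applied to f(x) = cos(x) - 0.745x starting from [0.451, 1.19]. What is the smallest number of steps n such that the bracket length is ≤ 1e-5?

Initial width b − a = 1.19 − 0.451 = 0.739000.
After n steps the width is (b−a)/2^n; need (b−a)/2^n ≤ 1e-5.
So n ≥ log₂(0.739000/1e-5) = log₂(73900.0000) ≈ 16.1733.
Hence n = 17.

17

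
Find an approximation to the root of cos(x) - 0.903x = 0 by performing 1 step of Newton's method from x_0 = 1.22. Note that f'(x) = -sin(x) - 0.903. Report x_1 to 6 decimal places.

x_0 = 1.220000: f = -0.758014, f' = -1.842099 → x_1 = 1.220000 - (-0.758014)/(-1.842099) = 0.808505

0.808505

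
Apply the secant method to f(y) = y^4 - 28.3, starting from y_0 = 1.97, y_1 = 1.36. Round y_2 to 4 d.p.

f(y_0) = -13.238615, f(y_1) = -24.878980
y_2 = 1.360000 - (-24.878980)·(1.360000 - 1.970000)/(-24.878980 - (-13.238615)) = 2.663754; f(y_2) = 22.047369

2.6638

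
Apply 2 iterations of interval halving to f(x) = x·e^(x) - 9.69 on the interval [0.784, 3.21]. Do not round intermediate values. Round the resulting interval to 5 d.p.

[1.39050, 1.99700]

f(0.784000) = -7.972871, f(3.210000) = 69.850867 (opposite signs)
step 1: m = 1.997000, f(m) = 5.021744 > 0 → root in [0.784000, 1.997000]
step 2: m = 1.390500, f(m) = -4.104559 < 0 → root in [1.390500, 1.997000]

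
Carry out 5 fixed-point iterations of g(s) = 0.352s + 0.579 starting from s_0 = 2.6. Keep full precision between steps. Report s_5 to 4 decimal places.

0.9027

s_1 = g(2.600000) = 1.494200
s_2 = g(1.494200) = 1.104958
s_3 = g(1.104958) = 0.967945
s_4 = g(0.967945) = 0.919717
s_5 = g(0.919717) = 0.902740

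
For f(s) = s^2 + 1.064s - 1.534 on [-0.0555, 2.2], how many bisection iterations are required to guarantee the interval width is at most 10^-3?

12

Initial width b − a = 2.2 − -0.0555 = 2.255500.
After n steps the width is (b−a)/2^n; need (b−a)/2^n ≤ 10^-3.
So n ≥ log₂(2.255500/10^-3) = log₂(2255.5000) ≈ 11.1392.
Hence n = 12.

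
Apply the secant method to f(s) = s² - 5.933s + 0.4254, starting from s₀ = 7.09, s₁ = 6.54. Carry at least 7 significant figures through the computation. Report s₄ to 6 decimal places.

5.860617

f(s_0) = 8.628530, f(s_1) = 4.395180
s_2 = 6.540000 - (4.395180)·(6.540000 - 7.090000)/(4.395180 - (8.628530)) = 5.968975; f(s_2) = 0.640133
s_3 = 5.968975 - (0.640133)·(5.968975 - 6.540000)/(0.640133 - (4.395180)) = 5.871631; f(s_3) = 0.065062
s_4 = 5.871631 - (0.065062)·(5.871631 - 5.968975)/(0.065062 - (0.640133)) = 5.860617; f(s_4) = 0.001193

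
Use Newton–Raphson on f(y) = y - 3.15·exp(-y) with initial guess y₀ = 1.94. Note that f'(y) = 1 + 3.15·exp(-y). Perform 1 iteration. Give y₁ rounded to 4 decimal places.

0.9161

y_0 = 1.940000: f = 1.487333, f' = 1.452667 → y_1 = 1.940000 - (1.487333)/(1.452667) = 0.916137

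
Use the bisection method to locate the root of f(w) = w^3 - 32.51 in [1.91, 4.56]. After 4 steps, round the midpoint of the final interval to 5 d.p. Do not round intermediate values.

3.15219

f(1.910000) = -25.542129, f(4.560000) = 62.308816 (opposite signs)
step 1: m = 3.235000, f(m) = 1.345003 > 0 → root in [1.910000, 3.235000]
step 2: m = 2.572500, f(m) = -15.485822 < 0 → root in [2.572500, 3.235000]
step 3: m = 2.903750, f(m) = -8.026265 < 0 → root in [2.903750, 3.235000]
step 4: m = 3.069375, f(m) = -3.593225 < 0 → root in [3.069375, 3.235000]
Midpoint of [3.069375, 3.235000] = 3.152188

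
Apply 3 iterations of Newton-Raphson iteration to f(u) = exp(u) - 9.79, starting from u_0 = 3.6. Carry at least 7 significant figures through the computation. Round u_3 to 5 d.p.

f'(u) = exp(u)
u_0 = 3.600000: f = 26.808234, f' = 36.598234 → u_1 = 3.600000 - (26.808234)/(36.598234) = 2.867499
u_1 = 2.867499: f = 7.802967, f' = 17.592967 → u_2 = 2.867499 - (7.802967)/(17.592967) = 2.423972
u_2 = 2.423972: f = 1.500612, f' = 11.290612 → u_3 = 2.423972 - (1.500612)/(11.290612) = 2.291064

2.29106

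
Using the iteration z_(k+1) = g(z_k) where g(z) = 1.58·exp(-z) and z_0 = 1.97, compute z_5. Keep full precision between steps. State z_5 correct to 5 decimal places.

0.57391

z_1 = g(1.970000) = 0.220342
z_2 = g(0.220342) = 1.267546
z_3 = g(1.267546) = 0.444804
z_4 = g(0.444804) = 1.012701
z_5 = g(1.012701) = 0.573914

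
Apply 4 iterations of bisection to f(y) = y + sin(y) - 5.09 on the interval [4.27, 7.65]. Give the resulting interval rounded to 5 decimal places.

f(4.270000) = -1.723732, f(7.650000) = 3.539268 (opposite signs)
step 1: m = 5.960000, f(m) = 0.552411 > 0 → root in [4.270000, 5.960000]
step 2: m = 5.115000, f(m) = -0.895041 < 0 → root in [5.115000, 5.960000]
step 3: m = 5.537500, f(m) = -0.230975 < 0 → root in [5.537500, 5.960000]
step 4: m = 5.748750, f(m) = 0.149395 > 0 → root in [5.537500, 5.748750]

[5.53750, 5.74875]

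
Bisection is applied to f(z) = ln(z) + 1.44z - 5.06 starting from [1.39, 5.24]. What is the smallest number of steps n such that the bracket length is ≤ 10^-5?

19

Initial width b − a = 5.24 − 1.39 = 3.850000.
After n steps the width is (b−a)/2^n; need (b−a)/2^n ≤ 10^-5.
So n ≥ log₂(3.850000/10^-5) = log₂(385000.0000) ≈ 18.5545.
Hence n = 19.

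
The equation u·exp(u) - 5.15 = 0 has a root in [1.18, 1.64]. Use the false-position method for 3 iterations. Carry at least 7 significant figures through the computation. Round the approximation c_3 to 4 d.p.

1.3424

False-position update: c = (a·f(b) − b·f(a))/(f(b) − f(a)); replace the endpoint whose sign matches f(c).
f(1.180000) = -1.309838, f(1.640000) = 3.304478
step 1: c = 1.310577, f(c) = -0.289967 < 0 → new bracket [1.310577, 1.640000]
step 2: c = 1.337152, f(c) = -0.057879 < 0 → new bracket [1.337152, 1.640000]
step 3: c = 1.342365, f(c) = -0.011307 < 0 → new bracket [1.342365, 1.640000]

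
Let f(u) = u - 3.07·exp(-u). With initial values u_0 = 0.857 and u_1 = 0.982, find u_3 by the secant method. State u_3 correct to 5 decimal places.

f(u_0) = -0.446011, f(u_1) = -0.167903
u_2 = 0.982000 - (-0.167903)·(0.982000 - 0.857000)/(-0.167903 - (-0.446011)) = 1.057467; f(u_2) = -0.008851
u_3 = 1.057467 - (-0.008851)·(1.057467 - 0.982000)/(-0.008851 - (-0.167903)) = 1.061666; f(u_3) = -0.000183

1.06167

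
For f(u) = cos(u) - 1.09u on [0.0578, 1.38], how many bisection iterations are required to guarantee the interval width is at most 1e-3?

11

Initial width b − a = 1.38 − 0.0578 = 1.322200.
After n steps the width is (b−a)/2^n; need (b−a)/2^n ≤ 1e-3.
So n ≥ log₂(1.322200/1e-3) = log₂(1322.2000) ≈ 10.3687.
Hence n = 11.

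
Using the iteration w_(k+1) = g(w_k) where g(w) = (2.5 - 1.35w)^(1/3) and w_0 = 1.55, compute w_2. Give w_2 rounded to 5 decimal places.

1.14449

w_1 = g(1.550000) = 0.741383
w_2 = g(0.741383) = 1.144494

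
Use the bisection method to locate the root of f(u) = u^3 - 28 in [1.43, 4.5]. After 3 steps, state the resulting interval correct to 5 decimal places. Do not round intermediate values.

f(1.430000) = -25.075793, f(4.500000) = 63.125000 (opposite signs)
step 1: m = 2.965000, f(m) = -1.934018 < 0 → root in [2.965000, 4.500000]
step 2: m = 3.732500, f(m) = 23.999534 > 0 → root in [2.965000, 3.732500]
step 3: m = 3.348750, f(m) = 9.553306 > 0 → root in [2.965000, 3.348750]

[2.96500, 3.34875]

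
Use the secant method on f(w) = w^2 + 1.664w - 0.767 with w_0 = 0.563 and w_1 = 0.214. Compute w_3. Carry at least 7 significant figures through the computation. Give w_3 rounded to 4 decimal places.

Secant update: w_(k+1) = w_k − f(w_k)·(w_k − w_(k-1))/(f(w_k) − f(w_(k-1))).
f(w_0) = 0.486801, f(w_1) = -0.365108
w_2 = 0.214000 - (-0.365108)·(0.214000 - 0.563000)/(-0.365108 - (0.486801)) = 0.363573; f(w_2) = -0.029829
w_3 = 0.363573 - (-0.029829)·(0.363573 - 0.214000)/(-0.029829 - (-0.365108)) = 0.376880; f(w_3) = 0.002167

0.3769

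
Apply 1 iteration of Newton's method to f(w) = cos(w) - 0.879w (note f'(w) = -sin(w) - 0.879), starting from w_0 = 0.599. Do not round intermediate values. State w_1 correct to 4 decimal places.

0.8065

Newton update: w ← w − f(w)/f'(w).
w_0 = 0.599000: f = 0.299379, f' = -1.442817 → w_1 = 0.599000 - (0.299379)/(-1.442817) = 0.806496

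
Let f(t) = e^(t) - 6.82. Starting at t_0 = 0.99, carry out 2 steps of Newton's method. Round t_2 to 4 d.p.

2.0706

Newton update: t ← t − f(t)/f'(t).
f'(t) = e^(t)
t_0 = 0.990000: f = -4.128766, f' = 2.691234 → t_1 = 0.990000 - (-4.128766)/(2.691234) = 2.524153
t_1 = 2.524153: f = 5.660320, f' = 12.480320 → t_2 = 2.524153 - (5.660320)/(12.480320) = 2.070613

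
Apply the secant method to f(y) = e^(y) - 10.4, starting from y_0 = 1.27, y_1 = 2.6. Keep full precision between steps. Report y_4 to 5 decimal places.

2.34333

Secant update: y_(k+1) = y_k − f(y_k)·(y_k − y_(k-1))/(f(y_k) − f(y_(k-1))).
f(y_0) = -6.839147, f(y_1) = 3.063738
y_2 = 2.600000 - (3.063738)·(2.600000 - 1.270000)/(3.063738 - (-6.839147)) = 2.188527; f(y_2) = -1.477940
y_3 = 2.188527 - (-1.477940)·(2.188527 - 2.600000)/(-1.477940 - (3.063738)) = 2.322427; f(y_3) = -0.199596
y_4 = 2.322427 - (-0.199596)·(2.322427 - 2.188527)/(-0.199596 - (-1.477940)) = 2.343334; f(y_4) = 0.015906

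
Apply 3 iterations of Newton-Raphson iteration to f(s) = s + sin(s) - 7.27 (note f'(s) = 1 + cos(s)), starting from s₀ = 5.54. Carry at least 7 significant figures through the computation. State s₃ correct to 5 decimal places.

s_0 = 5.540000: f = -2.406637, f' = 1.736317 → s_1 = 5.540000 - (-2.406637)/(1.736317) = 6.926058
s_1 = 6.926058: f = 0.255556, f' = 1.800377 → s_2 = 6.926058 - (0.255556)/(1.800377) = 6.784113
s_2 = 6.784113: f = -0.005648, f' = 1.877138 → s_3 = 6.784113 - (-0.005648)/(1.877138) = 6.787122

6.78712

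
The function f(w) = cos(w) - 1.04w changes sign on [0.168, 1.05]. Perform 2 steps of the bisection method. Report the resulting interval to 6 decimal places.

f(0.168000) = 0.811201, f(1.050000) = -0.594429 (opposite signs)
step 1: m = 0.609000, f(m) = 0.186860 > 0 → root in [0.609000, 1.050000]
step 2: m = 0.829500, f(m) = -0.187435 < 0 → root in [0.609000, 0.829500]

[0.609000, 0.829500]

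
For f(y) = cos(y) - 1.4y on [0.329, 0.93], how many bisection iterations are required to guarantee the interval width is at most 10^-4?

13

Initial width b − a = 0.93 − 0.329 = 0.601000.
After n steps the width is (b−a)/2^n; need (b−a)/2^n ≤ 10^-4.
So n ≥ log₂(0.601000/10^-4) = log₂(6010.0000) ≈ 12.5531.
Hence n = 13.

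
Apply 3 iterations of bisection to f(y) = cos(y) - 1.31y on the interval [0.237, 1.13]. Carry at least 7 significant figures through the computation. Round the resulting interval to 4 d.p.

[0.5719, 0.6835]

f(0.237000) = 0.661577, f(1.130000) = -1.053640 (opposite signs)
step 1: m = 0.683500, f(m) = -0.120018 < 0 → root in [0.237000, 0.683500]
step 2: m = 0.460250, f(m) = 0.293014 > 0 → root in [0.460250, 0.683500]
step 3: m = 0.571875, f(m) = 0.091731 > 0 → root in [0.571875, 0.683500]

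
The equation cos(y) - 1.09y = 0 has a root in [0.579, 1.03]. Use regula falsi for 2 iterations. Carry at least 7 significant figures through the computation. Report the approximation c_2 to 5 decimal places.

False-position update: c = (a·f(b) − b·f(a))/(f(b) − f(a)); replace the endpoint whose sign matches f(c).
f(0.579000) = 0.205900, f(1.030000) = -0.607881
step 1: c = 0.693111, f(c) = 0.013772 > 0 → new bracket [0.693111, 1.030000]
step 2: c = 0.700574, f(c) = 0.000847 > 0 → new bracket [0.700574, 1.030000]

0.70057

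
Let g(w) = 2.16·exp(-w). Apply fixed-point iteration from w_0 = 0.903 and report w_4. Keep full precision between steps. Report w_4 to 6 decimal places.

0.897489

w_1 = g(0.903000) = 0.875560
w_2 = g(0.875560) = 0.899918
w_3 = g(0.899918) = 0.878262
w_4 = g(0.878262) = 0.897489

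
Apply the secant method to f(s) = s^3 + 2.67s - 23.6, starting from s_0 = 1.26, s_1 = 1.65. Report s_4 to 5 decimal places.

Secant update: s_(k+1) = s_k − f(s_k)·(s_k − s_(k-1))/(f(s_k) − f(s_(k-1))).
f(s_0) = -18.235424, f(s_1) = -14.702375
s_2 = 1.650000 - (-14.702375)·(1.650000 - 1.260000)/(-14.702375 - (-18.235424)) = 3.272940; f(s_2) = 20.198926
s_3 = 3.272940 - (20.198926)·(3.272940 - 1.650000)/(20.198926 - (-14.702375)) = 2.333673; f(s_3) = -4.659844
s_4 = 2.333673 - (-4.659844)·(2.333673 - 3.272940)/(-4.659844 - (20.198926)) = 2.509741; f(s_4) = -1.090635

2.50974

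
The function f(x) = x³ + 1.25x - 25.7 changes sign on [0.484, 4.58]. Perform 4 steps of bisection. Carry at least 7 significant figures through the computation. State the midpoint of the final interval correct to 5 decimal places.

f(0.484000) = -24.981620, f(4.580000) = 76.096912 (opposite signs)
step 1: m = 2.532000, f(m) = -6.302287 < 0 → root in [2.532000, 4.580000]
step 2: m = 3.556000, f(m) = 23.711104 > 0 → root in [2.532000, 3.556000]
step 3: m = 3.044000, f(m) = 6.310509 > 0 → root in [2.532000, 3.044000]
step 4: m = 2.788000, f(m) = -0.544032 < 0 → root in [2.788000, 3.044000]
Midpoint of [2.788000, 3.044000] = 2.916000

2.91600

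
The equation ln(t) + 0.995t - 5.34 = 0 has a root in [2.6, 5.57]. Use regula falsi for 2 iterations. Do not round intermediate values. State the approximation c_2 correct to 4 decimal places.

3.9814

f(2.600000) = -1.797489, f(5.570000) = 1.919545
step 1: c = 4.036237, f(c) = 0.071369 > 0 → new bracket [2.600000, 4.036237]
step 2: c = 3.981389, f(c) = 0.003113 > 0 → new bracket [2.600000, 3.981389]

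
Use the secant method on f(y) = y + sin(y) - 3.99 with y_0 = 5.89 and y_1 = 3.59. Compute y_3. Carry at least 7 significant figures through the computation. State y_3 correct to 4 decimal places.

5.8879

f(y_0) = 1.516867, f(y_1) = -0.833531
y_2 = 3.590000 - (-0.833531)·(3.590000 - 5.890000)/(-0.833531 - (1.516867)) = 4.405658; f(y_2) = -0.537668
y_3 = 4.405658 - (-0.537668)·(4.405658 - 3.590000)/(-0.537668 - (-0.833531)) = 5.887941; f(y_3) = 1.512908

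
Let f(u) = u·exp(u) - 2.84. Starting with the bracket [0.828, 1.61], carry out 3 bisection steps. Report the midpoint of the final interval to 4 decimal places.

f(0.828000) = -0.944926, f(1.610000) = 5.214526 (opposite signs)
step 1: m = 1.219000, f(m) = 1.284855 > 0 → root in [0.828000, 1.219000]
step 2: m = 1.023500, f(m) = 0.008317 > 0 → root in [0.828000, 1.023500]
step 3: m = 0.925750, f(m) = -0.503629 < 0 → root in [0.925750, 1.023500]
Midpoint of [0.925750, 1.023500] = 0.974625

0.9746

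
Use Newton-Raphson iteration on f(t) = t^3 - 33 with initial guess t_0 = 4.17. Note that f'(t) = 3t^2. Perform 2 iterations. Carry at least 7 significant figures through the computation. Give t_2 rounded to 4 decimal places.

t_0 = 4.170000: f = 39.511713, f' = 52.166700 → t_1 = 4.170000 - (39.511713)/(52.166700) = 3.412587
t_1 = 3.412587: f = 6.742151, f' = 34.937259 → t_2 = 3.412587 - (6.742151)/(34.937259) = 3.219609

3.2196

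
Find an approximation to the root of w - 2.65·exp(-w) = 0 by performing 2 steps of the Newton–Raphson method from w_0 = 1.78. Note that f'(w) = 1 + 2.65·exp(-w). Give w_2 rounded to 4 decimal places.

Newton update: w ← w − f(w)/f'(w).
w_0 = 1.780000: f = 1.333109, f' = 1.446891 → w_1 = 1.780000 - (1.333109)/(1.446891) = 0.858639
w_1 = 0.858639: f = -0.264268, f' = 2.122907 → w_2 = 0.858639 - (-0.264268)/(2.122907) = 0.983123

0.9831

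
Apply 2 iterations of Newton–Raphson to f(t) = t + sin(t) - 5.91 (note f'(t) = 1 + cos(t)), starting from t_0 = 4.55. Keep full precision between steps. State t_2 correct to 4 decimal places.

t_0 = 4.550000: f = -2.346844, f' = 0.838324 → t_1 = 4.550000 - (-2.346844)/(0.838324) = 7.349448
t_1 = 7.349448: f = 2.314848, f' = 1.483399 → t_2 = 7.349448 - (2.314848)/(1.483399) = 5.788946

5.7889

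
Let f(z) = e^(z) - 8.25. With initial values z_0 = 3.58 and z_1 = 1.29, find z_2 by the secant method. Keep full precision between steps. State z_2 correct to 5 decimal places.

Secant update: z_(k+1) = z_k − f(z_k)·(z_k − z_(k-1))/(f(z_k) − f(z_(k-1))).
f(z_0) = 27.623541, f(z_1) = -4.617213
z_2 = 1.290000 - (-4.617213)·(1.290000 - 3.580000)/(-4.617213 - (27.623541)) = 1.617952; f(z_2) = -3.207248

1.61795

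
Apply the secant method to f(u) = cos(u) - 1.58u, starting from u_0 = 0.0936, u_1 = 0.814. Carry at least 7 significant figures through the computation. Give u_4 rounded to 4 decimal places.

f(u_0) = 0.847735, f(u_1) = -0.599524
u_2 = 0.814000 - (-0.599524)·(0.814000 - 0.093600)/(-0.599524 - (0.847735)) = 0.515576; f(u_2) = 0.055399
u_3 = 0.515576 - (0.055399)·(0.515576 - 0.814000)/(0.055399 - (-0.599524)) = 0.540819; f(u_3) = 0.002793
u_4 = 0.540819 - (0.002793)·(0.540819 - 0.515576)/(0.002793 - (0.055399)) = 0.542159; f(u_4) = -0.000015

0.5422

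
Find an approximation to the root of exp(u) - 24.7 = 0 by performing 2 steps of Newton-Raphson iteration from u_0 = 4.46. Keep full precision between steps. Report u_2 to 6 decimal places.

3.329046

f'(u) = exp(u)
u_0 = 4.460000: f = 61.787509, f' = 86.487509 → u_1 = 4.460000 - (61.787509)/(86.487509) = 3.745590
u_1 = 3.745590: f = 17.633993, f' = 42.333993 → u_2 = 3.745590 - (17.633993)/(42.333993) = 3.329046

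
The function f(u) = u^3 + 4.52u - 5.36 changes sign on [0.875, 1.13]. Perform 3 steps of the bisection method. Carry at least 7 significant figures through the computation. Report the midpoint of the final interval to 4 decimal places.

0.9866

f(0.875000) = -0.735078, f(1.130000) = 1.190497 (opposite signs)
step 1: m = 1.002500, f(m) = 0.178819 > 0 → root in [0.875000, 1.002500]
step 2: m = 0.938750, f(m) = -0.289575 < 0 → root in [0.938750, 1.002500]
step 3: m = 0.970625, f(m) = -0.058337 < 0 → root in [0.970625, 1.002500]
Midpoint of [0.970625, 1.002500] = 0.986563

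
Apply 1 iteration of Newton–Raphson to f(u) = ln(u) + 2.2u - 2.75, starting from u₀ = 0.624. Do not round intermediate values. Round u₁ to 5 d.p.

1.11020

Newton update: u ← u − f(u)/f'(u).
f'(u) = 1/u + 2.2
u_0 = 0.624000: f = -1.848805, f' = 3.802564 → u_1 = 0.624000 - (-1.848805)/(3.802564) = 1.110200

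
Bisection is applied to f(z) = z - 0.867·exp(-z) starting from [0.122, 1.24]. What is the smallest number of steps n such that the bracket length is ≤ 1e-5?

17

Initial width b − a = 1.24 − 0.122 = 1.118000.
After n steps the width is (b−a)/2^n; need (b−a)/2^n ≤ 1e-5.
So n ≥ log₂(1.118000/1e-5) = log₂(111800.0000) ≈ 16.7706.
Hence n = 17.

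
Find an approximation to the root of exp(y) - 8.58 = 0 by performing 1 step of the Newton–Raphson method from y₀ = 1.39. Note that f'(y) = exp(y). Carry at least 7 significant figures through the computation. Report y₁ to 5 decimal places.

Newton update: y ← y − f(y)/f'(y).
y_0 = 1.390000: f = -4.565150, f' = 4.014850 → y_1 = 1.390000 - (-4.565150)/(4.014850) = 2.527066

2.52707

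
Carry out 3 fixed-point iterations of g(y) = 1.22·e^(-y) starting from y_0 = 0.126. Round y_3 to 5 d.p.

y_1 = g(0.126000) = 1.075570
y_2 = g(1.075570) = 0.416146
y_3 = g(0.416146) = 0.804692

0.80469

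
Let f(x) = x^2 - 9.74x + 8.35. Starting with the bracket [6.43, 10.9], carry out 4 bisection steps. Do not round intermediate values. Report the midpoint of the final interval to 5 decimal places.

f(6.430000) = -12.933300, f(10.900000) = 20.994000 (opposite signs)
step 1: m = 8.665000, f(m) = -0.964875 < 0 → root in [8.665000, 10.900000]
step 2: m = 9.782500, f(m) = 8.765756 > 0 → root in [8.665000, 9.782500]
step 3: m = 9.223750, f(m) = 3.588239 > 0 → root in [8.665000, 9.223750]
step 4: m = 8.944375, f(m) = 1.233632 > 0 → root in [8.665000, 8.944375]
Midpoint of [8.665000, 8.944375] = 8.804688

8.80469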